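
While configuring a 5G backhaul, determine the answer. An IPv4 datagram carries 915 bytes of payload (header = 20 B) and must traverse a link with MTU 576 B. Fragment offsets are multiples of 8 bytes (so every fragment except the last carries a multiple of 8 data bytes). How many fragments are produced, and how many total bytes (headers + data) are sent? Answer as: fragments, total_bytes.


Max data per non-final fragment = floor((MTU - header)/8)*8 = floor((576 - 20)/8)*8 = floor(556/8)*8 = 552 B
Final fragment needs no 8-byte alignment: it can carry up to MTU - header = 556 B
Non-final fragments needed = ceil((payload - 556) / 552) = ceil(359/552) = ceil(0.6504) = 1
Number of fragments = 1 + 1 = 2
Fragment sizes (data): 1 * 552 B + 363 B (last, 363 <= 556 OK)
Total bytes sent = payload + n_frags * header = 915 + 2*20 = 915 + 40 = 955 B

2, 955


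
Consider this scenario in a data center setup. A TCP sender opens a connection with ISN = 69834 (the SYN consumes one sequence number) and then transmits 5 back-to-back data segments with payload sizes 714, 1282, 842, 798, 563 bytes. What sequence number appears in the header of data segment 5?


The SYN occupies sequence number ISN = 69834, so the first data byte is ISN + 1 = 69835.
SEQ of data segment i = (ISN + 1) + sum of payload sizes of segments 1..i-1.
Segment 1: SEQ = 69835, payload = 714 bytes
Segment 2: SEQ = 70549, payload = 1282 bytes
Segment 3: SEQ = 71831, payload = 842 bytes
Segment 4: SEQ = 72673, payload = 798 bytes
Segment 5: SEQ = 73471, payload = 563 bytes
SEQ of segment 5 = 69835 + 714 + 1282 + 842 + 798 = 73471

73471


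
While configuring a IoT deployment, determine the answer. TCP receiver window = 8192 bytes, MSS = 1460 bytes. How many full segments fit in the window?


Given: RWND = 8192 bytes, MSS = 1460 bytes
Full segments = floor(RWND / MSS)
Full segments = floor(8192 / 1460)
Full segments = floor(5.611) = 5

5


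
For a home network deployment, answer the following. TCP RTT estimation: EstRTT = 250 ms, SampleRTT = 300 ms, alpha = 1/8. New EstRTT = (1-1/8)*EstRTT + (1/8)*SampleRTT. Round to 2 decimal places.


Given: EstRTT = 250 ms, SampleRTT = 300 ms, alpha = 1/8
New EstRTT = (1 - alpha) * EstRTT + alpha * SampleRTT
(7/8) * 250 = 218.75
(1/8) * 300 = 37.5
New EstRTT = 218.75 + 37.5 = 256.25 ms -> 256.25 ms (2 dp)

256.25


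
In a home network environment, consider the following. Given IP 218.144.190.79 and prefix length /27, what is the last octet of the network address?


Given: IP = 218.144.190.79, prefix = /27
Subnet mask = 255.255.255.224
Last octet of IP: 79
Last octet of mask: 224
Network last octet = 79 AND 224 = 64

64


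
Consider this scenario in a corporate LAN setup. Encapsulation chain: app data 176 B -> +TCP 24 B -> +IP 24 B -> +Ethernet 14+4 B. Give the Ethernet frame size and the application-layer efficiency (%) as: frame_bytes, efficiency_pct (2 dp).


TCP segment = 176 + 24 = 200 B
IP packet = 200 + 24 = 224 B
Ethernet frame = 224 + 14 + 4 = 242 B
Efficiency = app / frame = 176 / 242 = 0.727273 = 72.7273% -> 72.73% (2 dp)

242, 72.73


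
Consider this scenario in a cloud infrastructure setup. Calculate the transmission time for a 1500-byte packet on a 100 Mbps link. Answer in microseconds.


Given: packet = 1500 bytes, bandwidth = 100 Mbps
Packet in bits = 1500 * 8 = 12000 bits
Bandwidth = 100 * 10^6 = 100000000 bps
Time = 12000 / 100000000 seconds
Time in us = 12000 * 10^6 / 100000000 = 120

120


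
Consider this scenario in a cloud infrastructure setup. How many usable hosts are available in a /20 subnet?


Given: subnet mask /20
Host bits = 32 - 20 = 12
Total addresses = 2^12 = 4096
Usable hosts = 4096 - 2 (network + broadcast) = 4094

4094


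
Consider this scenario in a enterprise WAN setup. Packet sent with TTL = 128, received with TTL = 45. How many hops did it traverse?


Given: initial TTL = 128, received TTL = 45
Hops = initial TTL - received TTL
Hops = 128 - 45 = 83

83


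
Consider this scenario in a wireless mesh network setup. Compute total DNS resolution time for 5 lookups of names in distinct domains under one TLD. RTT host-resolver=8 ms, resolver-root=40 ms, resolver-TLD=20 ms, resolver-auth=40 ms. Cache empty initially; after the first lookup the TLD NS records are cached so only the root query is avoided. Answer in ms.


Lookup 1 (cold cache): local + root + TLD + auth = 8 + 40 + 20 + 40 = 108 ms
Lookups 2..5 (TLD NS cached -> skip root; new domain -> still ask TLD and auth): local + TLD + auth = 8 + 20 + 40 = 68 ms each
Remaining 4 lookups: 4 * 68 = 272 ms
Total = 108 + 272 = 380 ms

380


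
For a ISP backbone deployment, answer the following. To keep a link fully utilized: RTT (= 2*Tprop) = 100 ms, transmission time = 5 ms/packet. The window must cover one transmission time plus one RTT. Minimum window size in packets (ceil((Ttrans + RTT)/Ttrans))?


Given: Ttrans = 5 ms, RTT = 100 ms (= 2 * Tprop, Tprop = 50 ms)
Time until first ACK returns = Ttrans + RTT = 5 + 100 = 105 ms
Need W * Ttrans >= Ttrans + RTT  ->  W >= (Ttrans + RTT) / Ttrans
(Ttrans + RTT) / Ttrans = 105 / 5 = 21
W_min = ceil(21) = 21

21


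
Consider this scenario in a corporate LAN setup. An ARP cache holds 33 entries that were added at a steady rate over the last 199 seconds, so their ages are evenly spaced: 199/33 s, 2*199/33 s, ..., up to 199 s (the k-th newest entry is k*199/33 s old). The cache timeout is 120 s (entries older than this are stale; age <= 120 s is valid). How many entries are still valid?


Ages are k * 199/33 s for k = 1..33 (spacing = 6.0303 s).
Entry k is valid iff k * 199/33 <= 120 iff k <= 33 * 120 / 199 = 19.8995
n_valid = floor(19.8995) = 19
(n_stale = 33 - 19 = 14)

19


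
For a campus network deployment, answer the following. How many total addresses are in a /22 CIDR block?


Given: CIDR prefix /22
Host bits = 32 - 22 = 10
Total addresses = 2^10 = 1024

1024


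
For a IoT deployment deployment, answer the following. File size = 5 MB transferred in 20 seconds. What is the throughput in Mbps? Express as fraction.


Given: file = 5 MB, time = 20 s
File in Mb = 5 * 8 = 40 Mb
Throughput = 40 / 20 Mbps
Throughput = 2 Mbps

2


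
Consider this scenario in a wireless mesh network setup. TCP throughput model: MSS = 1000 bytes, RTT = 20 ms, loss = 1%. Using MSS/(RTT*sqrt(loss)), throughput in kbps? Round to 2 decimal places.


Given: MSS = 1000 bytes, RTT = 20 ms, loss = 1%
RTT in seconds = 20 / 1000 = 0.02
Loss rate = 1% = 0.01
sqrt(loss) = sqrt(0.01) = 0.1
Throughput (bytes/s) = 1000 / (0.02 * 0.1) = 500000.0000
Throughput (kbps) = 500000.0000 * 8 / 1000 = 4000.000000 -> 4000.00 kbps (2 dp)

4000.00


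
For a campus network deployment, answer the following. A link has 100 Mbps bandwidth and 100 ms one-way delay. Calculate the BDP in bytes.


Given: bandwidth = 100 Mbps, delay = 100 ms
BDP in bits = 100 * 10^6 * 100 / 1000
BDP in bits = 10000000
BDP in bytes = 10000000 / 8 = 1250000

1250000


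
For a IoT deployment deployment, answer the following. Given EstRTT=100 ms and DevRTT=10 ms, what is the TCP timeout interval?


Given: EstRTT = 100 ms, DevRTT = 10 ms
Timeout = EstRTT + 4 * DevRTT
4 * DevRTT = 4 * 10 = 40
Timeout = 100 + 40 = 140 ms

140


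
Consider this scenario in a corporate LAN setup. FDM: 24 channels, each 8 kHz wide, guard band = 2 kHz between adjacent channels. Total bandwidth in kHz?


Given: 24 channels, 8 kHz each, guard = 2 kHz
Channel bandwidth = 24 * 8 = 192 kHz
Guard bands = 23 gaps * 2 kHz = 46 kHz
Total = 192 + 46 = 238 kHz

238


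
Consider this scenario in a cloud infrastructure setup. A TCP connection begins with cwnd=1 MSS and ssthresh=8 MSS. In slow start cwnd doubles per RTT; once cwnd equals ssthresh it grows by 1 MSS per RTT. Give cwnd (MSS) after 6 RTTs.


RTT 0: cwnd = 1 MSS (initial)
RTT 1: cwnd = 2 MSS (slow start, doubled)
RTT 2: cwnd = 4 MSS (slow start, doubled)
RTT 3: cwnd = 8 MSS (slow start, doubled)
RTT 4: cwnd = 9 MSS (congestion avoidance, +1)
RTT 5: cwnd = 10 MSS (congestion avoidance, +1)
RTT 6: cwnd = 11 MSS (congestion avoidance, +1)

11


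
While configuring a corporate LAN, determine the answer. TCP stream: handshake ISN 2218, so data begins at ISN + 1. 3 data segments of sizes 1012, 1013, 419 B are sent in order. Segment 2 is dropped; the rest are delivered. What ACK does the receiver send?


SYN uses sequence number 2218; first data byte = ISN + 1 = 2219.
Segment 1: SEQ = 2219, len = 1012 B, covers [2219, 3230]
Segment 2: SEQ = 3231, len = 1013 B, covers [3231, 4243] [LOST]
Segment 3: SEQ = 4244, len = 419 B, covers [4244, 4662]
In-order data received: bytes [2219, 3230] (segments 1..1).
Segment 2 missing -> gap begins at byte 3231; later segments buffered out of order.
Cumulative ACK = next expected in-order byte = 2219 + 1012 = 3231

3231


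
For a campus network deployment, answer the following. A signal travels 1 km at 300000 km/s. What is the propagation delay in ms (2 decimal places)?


Given: distance = 1 km, speed = 300000 km/s
Delay = distance / speed = 1 / 300000 seconds
Delay in ms = 1 * 1000 / 300000
Delay = 0.0033 ms
Rounded to 2 dp = 0.00 ms

0.00


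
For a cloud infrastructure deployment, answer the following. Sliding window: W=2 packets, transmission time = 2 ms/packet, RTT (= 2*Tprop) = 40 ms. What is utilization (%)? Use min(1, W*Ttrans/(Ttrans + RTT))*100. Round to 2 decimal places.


Given: W = 2, Ttrans = 2 ms, RTT = 40 ms (= 2 * Tprop, Tprop = 20 ms)
Cycle time = Ttrans + RTT = 2 + 40 = 42 ms (first packet sent until its ACK returns)
W * Ttrans = 2 * 2 = 4 ms of sending per cycle
W * Ttrans / (Ttrans + RTT) = 4 / 42 = 0.095238
U = min(1, 0.095238) = 0.095238
U% = 9.52%

9.52


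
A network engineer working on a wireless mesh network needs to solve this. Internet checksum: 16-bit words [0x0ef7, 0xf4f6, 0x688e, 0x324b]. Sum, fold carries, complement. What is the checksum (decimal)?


Given words: [0x0ef7, 0xf4f6, 0x688e, 0x324b]
Step 1: Sum all words
Raw sum = 3831 + 62710 + 26766 + 12875 = 106182
Step 2: Fold carry: (40646 + 1) = 40647
One's complement = ~40647 & 0xFFFF = 24888

24888


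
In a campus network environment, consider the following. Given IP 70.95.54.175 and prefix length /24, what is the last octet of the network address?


Given: IP = 70.95.54.175, prefix = /24
Subnet mask = 255.255.255.0
Last octet of IP: 175
Last octet of mask: 0
Network last octet = 175 AND 0 = 0

0


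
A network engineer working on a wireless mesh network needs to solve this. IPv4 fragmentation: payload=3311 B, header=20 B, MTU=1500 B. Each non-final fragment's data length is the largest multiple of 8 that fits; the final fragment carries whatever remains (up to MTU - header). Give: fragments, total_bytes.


Max data per non-final fragment = floor((MTU - header)/8)*8 = floor((1500 - 20)/8)*8 = floor(1480/8)*8 = 1480 B
Final fragment needs no 8-byte alignment: it can carry up to MTU - header = 1480 B
Non-final fragments needed = ceil((payload - 1480) / 1480) = ceil(1831/1480) = ceil(1.2372) = 2
Number of fragments = 2 + 1 = 3
Fragment sizes (data): 2 * 1480 B + 351 B (last, 351 <= 1480 OK)
Total bytes sent = payload + n_frags * header = 3311 + 3*20 = 3311 + 60 = 3371 B

3, 3371


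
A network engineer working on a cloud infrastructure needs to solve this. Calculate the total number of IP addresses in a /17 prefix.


Given: CIDR prefix /17
Host bits = 32 - 17 = 15
Total addresses = 2^15 = 32768

32768


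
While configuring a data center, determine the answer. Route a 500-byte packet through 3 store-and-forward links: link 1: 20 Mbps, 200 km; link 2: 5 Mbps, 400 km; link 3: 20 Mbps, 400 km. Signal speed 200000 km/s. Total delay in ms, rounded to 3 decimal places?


Packet = 500 bytes = 4000 bits. Store-and-forward: sum (t_trans + t_prop) per link.
Link 1: t_trans = 4000/(20*10^6) s = 0.2000 ms; t_prop = 200/200000 s = 1.0000 ms; subtotal = 1.2000 ms
Link 2: t_trans = 4000/(5*10^6) s = 0.8000 ms; t_prop = 400/200000 s = 2.0000 ms; subtotal = 2.8000 ms
Link 3: t_trans = 4000/(20*10^6) s = 0.2000 ms; t_prop = 400/200000 s = 2.0000 ms; subtotal = 2.2000 ms
End-to-end = 1.2000 + 2.8000 + 2.2000 = 6.2000 ms -> 6.200 ms (3 dp)

6.200


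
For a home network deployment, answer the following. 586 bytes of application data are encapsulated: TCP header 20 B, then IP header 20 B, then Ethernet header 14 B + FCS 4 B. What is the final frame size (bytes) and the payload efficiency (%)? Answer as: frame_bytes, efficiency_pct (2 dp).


TCP segment = 586 + 20 = 606 B
IP packet = 606 + 20 = 626 B
Ethernet frame = 626 + 14 + 4 = 644 B
Efficiency = app / frame = 586 / 644 = 0.909938 = 90.9938% -> 90.99% (2 dp)

644, 90.99


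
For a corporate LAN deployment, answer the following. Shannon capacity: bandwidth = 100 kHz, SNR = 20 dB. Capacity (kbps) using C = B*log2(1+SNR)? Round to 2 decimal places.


Given: B = 100 kHz, SNR = 20 dB
SNR linear = 10^(20/10) = 100
1 + SNR = 101
log2(101) = 6.6582114828
C = 100 * 1000 * 6.6582114828 = 665821.1483 bps
C = 665.821148 kbps -> 665.82 kbps (2 dp)

665.82


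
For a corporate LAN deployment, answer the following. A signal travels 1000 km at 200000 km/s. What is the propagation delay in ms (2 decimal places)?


Given: distance = 1000 km, speed = 200000 km/s
Delay = distance / speed = 1000 / 200000 seconds
Delay in ms = 1000 * 1000 / 200000
Delay = 5.0000 ms
Rounded to 2 dp = 5.00 ms

5.00


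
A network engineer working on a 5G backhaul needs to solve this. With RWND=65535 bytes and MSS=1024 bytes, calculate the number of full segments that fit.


Given: RWND = 65535 bytes, MSS = 1024 bytes
Full segments = floor(RWND / MSS)
Full segments = floor(65535 / 1024)
Full segments = floor(63.999) = 63

63


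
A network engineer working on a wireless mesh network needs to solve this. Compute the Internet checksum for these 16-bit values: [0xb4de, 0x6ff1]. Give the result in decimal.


Given words: [0xb4de, 0x6ff1]
Step 1: Sum all words
Raw sum = 46302 + 28657 = 74959
Step 2: Fold carry: (9423 + 1) = 9424
One's complement = ~9424 & 0xFFFF = 56111

56111


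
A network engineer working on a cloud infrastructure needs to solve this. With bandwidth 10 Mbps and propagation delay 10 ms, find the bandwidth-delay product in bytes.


Given: bandwidth = 10 Mbps, delay = 10 ms
BDP in bits = 10 * 10^6 * 10 / 1000
BDP in bits = 100000
BDP in bytes = 100000 / 8 = 12500

12500


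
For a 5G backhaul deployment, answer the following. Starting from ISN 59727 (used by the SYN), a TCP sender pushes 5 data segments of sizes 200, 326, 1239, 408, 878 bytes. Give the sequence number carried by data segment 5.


The SYN occupies sequence number ISN = 59727, so the first data byte is ISN + 1 = 59728.
SEQ of data segment i = (ISN + 1) + sum of payload sizes of segments 1..i-1.
Segment 1: SEQ = 59728, payload = 200 bytes
Segment 2: SEQ = 59928, payload = 326 bytes
Segment 3: SEQ = 60254, payload = 1239 bytes
Segment 4: SEQ = 61493, payload = 408 bytes
Segment 5: SEQ = 61901, payload = 878 bytes
SEQ of segment 5 = 59728 + 200 + 326 + 1239 + 408 = 61901

61901


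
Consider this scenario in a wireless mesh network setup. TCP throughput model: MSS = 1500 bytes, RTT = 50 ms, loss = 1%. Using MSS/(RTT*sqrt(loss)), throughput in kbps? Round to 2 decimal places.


Given: MSS = 1500 bytes, RTT = 50 ms, loss = 1%
RTT in seconds = 50 / 1000 = 0.05
Loss rate = 1% = 0.01
sqrt(loss) = sqrt(0.01) = 0.1
Throughput (bytes/s) = 1500 / (0.05 * 0.1) = 300000.0000
Throughput (kbps) = 300000.0000 * 8 / 1000 = 2400.000000 -> 2400.00 kbps (2 dp)

2400.00


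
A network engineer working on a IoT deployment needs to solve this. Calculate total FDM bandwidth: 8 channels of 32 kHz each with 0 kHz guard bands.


Given: 8 channels, 32 kHz each, guard = 0 kHz
Channel bandwidth = 8 * 32 = 256 kHz
Guard bands = 7 gaps * 0 kHz = 0 kHz
Total = 256 + 0 = 256 kHz

256


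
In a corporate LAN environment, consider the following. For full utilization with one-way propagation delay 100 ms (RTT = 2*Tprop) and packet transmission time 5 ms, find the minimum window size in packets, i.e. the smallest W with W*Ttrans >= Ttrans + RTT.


Given: Ttrans = 5 ms, RTT = 200 ms (= 2 * Tprop, Tprop = 100 ms)
Time until first ACK returns = Ttrans + RTT = 5 + 200 = 205 ms
Need W * Ttrans >= Ttrans + RTT  ->  W >= (Ttrans + RTT) / Ttrans
(Ttrans + RTT) / Ttrans = 205 / 5 = 41
W_min = ceil(41) = 41

41


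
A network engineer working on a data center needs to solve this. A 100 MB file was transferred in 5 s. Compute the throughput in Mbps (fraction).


Given: file = 100 MB, time = 5 s
File in Mb = 100 * 8 = 800 Mb
Throughput = 800 / 5 Mbps
Throughput = 160 Mbps

160


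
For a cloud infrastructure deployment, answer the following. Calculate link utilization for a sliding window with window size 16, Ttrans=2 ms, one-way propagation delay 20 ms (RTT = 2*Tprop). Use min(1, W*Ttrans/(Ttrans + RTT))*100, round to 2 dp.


Given: W = 16, Ttrans = 2 ms, RTT = 40 ms (= 2 * Tprop, Tprop = 20 ms)
Cycle time = Ttrans + RTT = 2 + 40 = 42 ms (first packet sent until its ACK returns)
W * Ttrans = 16 * 2 = 32 ms of sending per cycle
W * Ttrans / (Ttrans + RTT) = 32 / 42 = 0.761905
U = min(1, 0.761905) = 0.761905
U% = 76.19%

76.19


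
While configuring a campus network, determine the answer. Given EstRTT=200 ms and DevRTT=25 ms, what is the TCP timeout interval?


Given: EstRTT = 200 ms, DevRTT = 25 ms
Timeout = EstRTT + 4 * DevRTT
4 * DevRTT = 4 * 25 = 100
Timeout = 200 + 100 = 300 ms

300


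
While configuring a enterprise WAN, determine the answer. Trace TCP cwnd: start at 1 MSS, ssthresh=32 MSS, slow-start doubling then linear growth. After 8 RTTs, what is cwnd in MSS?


RTT 0: cwnd = 1 MSS (initial)
RTT 1: cwnd = 2 MSS (slow start, doubled)
RTT 2: cwnd = 4 MSS (slow start, doubled)
RTT 3: cwnd = 8 MSS (slow start, doubled)
RTT 4: cwnd = 16 MSS (slow start, doubled)
RTT 5: cwnd = 32 MSS (slow start, doubled)
RTT 6: cwnd = 33 MSS (congestion avoidance, +1)
RTT 7: cwnd = 34 MSS (congestion avoidance, +1)
RTT 8: cwnd = 35 MSS (congestion avoidance, +1)

35


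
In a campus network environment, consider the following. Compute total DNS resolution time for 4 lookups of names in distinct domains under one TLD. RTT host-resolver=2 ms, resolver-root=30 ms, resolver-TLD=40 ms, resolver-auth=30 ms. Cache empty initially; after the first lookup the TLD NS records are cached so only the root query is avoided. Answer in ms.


Lookup 1 (cold cache): local + root + TLD + auth = 2 + 30 + 40 + 30 = 102 ms
Lookups 2..4 (TLD NS cached -> skip root; new domain -> still ask TLD and auth): local + TLD + auth = 2 + 40 + 30 = 72 ms each
Remaining 3 lookups: 3 * 72 = 216 ms
Total = 102 + 216 = 318 ms

318


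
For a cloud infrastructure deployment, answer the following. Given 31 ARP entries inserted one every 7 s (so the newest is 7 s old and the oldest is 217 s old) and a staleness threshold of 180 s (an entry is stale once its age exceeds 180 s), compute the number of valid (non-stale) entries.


Ages are k * 217/31 s for k = 1..31 (spacing = 7.0000 s).
Entry k is valid iff k * 217/31 <= 180 iff k <= 31 * 180 / 217 = 25.7143
n_valid = floor(25.7143) = 25
(n_stale = 31 - 25 = 6)

25


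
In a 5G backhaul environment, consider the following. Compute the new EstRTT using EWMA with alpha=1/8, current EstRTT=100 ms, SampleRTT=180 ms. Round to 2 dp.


Given: EstRTT = 100 ms, SampleRTT = 180 ms, alpha = 1/8
New EstRTT = (1 - alpha) * EstRTT + alpha * SampleRTT
(7/8) * 100 = 87.5
(1/8) * 180 = 22.5
New EstRTT = 87.5 + 22.5 = 110 ms -> 110.00 ms (2 dp)

110.00


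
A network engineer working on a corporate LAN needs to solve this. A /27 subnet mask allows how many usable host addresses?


Given: subnet mask /27
Host bits = 32 - 27 = 5
Total addresses = 2^5 = 32
Usable hosts = 32 - 2 (network + broadcast) = 30

30


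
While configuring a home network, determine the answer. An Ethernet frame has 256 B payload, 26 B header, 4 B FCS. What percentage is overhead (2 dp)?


Given: payload = 256 B, header = 26 B, trailer = 4 B
Overhead bytes = header + trailer = 26 + 4 = 30
Total frame = payload + overhead = 256 + 30 = 286
Overhead % = 30 / 286 * 100 = 10.4895% -> 10.49% (2 dp)

10.49


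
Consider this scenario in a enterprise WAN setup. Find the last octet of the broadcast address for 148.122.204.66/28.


Given: IP = 148.122.204.66, prefix = /28
Host bits = 32 - 28 = 4
Network last octet = 66 AND mask = 64
Host part size = 2^4 - 1 = 15
Broadcast last octet = 64 OR 15 = 79

79


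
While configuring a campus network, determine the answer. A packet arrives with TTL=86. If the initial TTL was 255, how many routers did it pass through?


Given: initial TTL = 255, received TTL = 86
Hops = initial TTL - received TTL
Hops = 255 - 86 = 169

169


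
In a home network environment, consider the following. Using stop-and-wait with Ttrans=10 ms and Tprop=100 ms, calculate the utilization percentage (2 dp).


Given: Ttrans = 10 ms, Tprop = 100 ms
RTT = 2 * Tprop = 2 * 100 = 200 ms
U = Ttrans / (Ttrans + RTT)
U = 10 / (10 + 200)
U = 10 / 210 = 0.047619
U% = 4.76%

4.76


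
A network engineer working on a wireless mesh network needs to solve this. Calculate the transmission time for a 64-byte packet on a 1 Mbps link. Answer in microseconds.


Given: packet = 64 bytes, bandwidth = 1 Mbps
Packet in bits = 64 * 8 = 512 bits
Bandwidth = 1 * 10^6 = 1000000 bps
Time = 512 / 1000000 seconds
Time in us = 512 * 10^6 / 1000000 = 512

512


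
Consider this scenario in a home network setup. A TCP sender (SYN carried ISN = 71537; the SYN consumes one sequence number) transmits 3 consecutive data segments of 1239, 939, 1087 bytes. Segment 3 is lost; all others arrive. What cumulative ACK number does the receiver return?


SYN uses sequence number 71537; first data byte = ISN + 1 = 71538.
Segment 1: SEQ = 71538, len = 1239 B, covers [71538, 72776]
Segment 2: SEQ = 72777, len = 939 B, covers [72777, 73715]
Segment 3: SEQ = 73716, len = 1087 B, covers [73716, 74802] [LOST]
In-order data received: bytes [71538, 73715] (segments 1..2).
Segment 3 missing -> gap begins at byte 73716.
Cumulative ACK = next expected in-order byte = 71538 + 1239 + 939 = 73716

73716


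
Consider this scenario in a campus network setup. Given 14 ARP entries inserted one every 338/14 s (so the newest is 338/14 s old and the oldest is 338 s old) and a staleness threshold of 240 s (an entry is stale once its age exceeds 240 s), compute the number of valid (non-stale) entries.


Ages are k * 338/14 s for k = 1..14 (spacing = 24.1429 s).
Entry k is valid iff k * 338/14 <= 240 iff k <= 14 * 240 / 338 = 9.9408
n_valid = floor(9.9408) = 9
(n_stale = 14 - 9 = 5)

9


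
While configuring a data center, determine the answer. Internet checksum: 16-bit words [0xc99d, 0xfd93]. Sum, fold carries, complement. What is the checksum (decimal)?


Given words: [0xc99d, 0xfd93]
Step 1: Sum all words
Raw sum = 51613 + 64915 = 116528
Step 2: Fold carry: (50992 + 1) = 50993
One's complement = ~50993 & 0xFFFF = 14542

14542


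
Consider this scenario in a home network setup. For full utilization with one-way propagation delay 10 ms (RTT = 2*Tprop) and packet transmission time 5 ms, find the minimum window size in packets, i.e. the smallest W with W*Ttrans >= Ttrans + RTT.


Given: Ttrans = 5 ms, RTT = 20 ms (= 2 * Tprop, Tprop = 10 ms)
Time until first ACK returns = Ttrans + RTT = 5 + 20 = 25 ms
Need W * Ttrans >= Ttrans + RTT  ->  W >= (Ttrans + RTT) / Ttrans
(Ttrans + RTT) / Ttrans = 25 / 5 = 5
W_min = ceil(5) = 5

5


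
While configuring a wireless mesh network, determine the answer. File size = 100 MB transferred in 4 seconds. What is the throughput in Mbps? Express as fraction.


Given: file = 100 MB, time = 4 s
File in Mb = 100 * 8 = 800 Mb
Throughput = 800 / 4 Mbps
Throughput = 200 Mbps

200


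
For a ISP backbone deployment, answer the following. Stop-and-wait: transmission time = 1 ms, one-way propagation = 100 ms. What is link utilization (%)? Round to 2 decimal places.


Given: Ttrans = 1 ms, Tprop = 100 ms
RTT = 2 * Tprop = 2 * 100 = 200 ms
U = Ttrans / (Ttrans + RTT)
U = 1 / (1 + 200)
U = 1 / 201 = 0.004975
U% = 0.50%

0.50


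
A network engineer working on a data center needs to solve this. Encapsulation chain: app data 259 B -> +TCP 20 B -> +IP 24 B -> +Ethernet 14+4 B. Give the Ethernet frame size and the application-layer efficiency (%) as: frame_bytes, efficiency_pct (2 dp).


TCP segment = 259 + 20 = 279 B
IP packet = 279 + 24 = 303 B
Ethernet frame = 303 + 14 + 4 = 321 B
Efficiency = app / frame = 259 / 321 = 0.806854 = 80.6854% -> 80.69% (2 dp)

321, 80.69


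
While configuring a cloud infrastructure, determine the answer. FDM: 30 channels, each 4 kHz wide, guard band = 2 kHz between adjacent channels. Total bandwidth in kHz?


Given: 30 channels, 4 kHz each, guard = 2 kHz
Channel bandwidth = 30 * 4 = 120 kHz
Guard bands = 29 gaps * 2 kHz = 58 kHz
Total = 120 + 58 = 178 kHz

178


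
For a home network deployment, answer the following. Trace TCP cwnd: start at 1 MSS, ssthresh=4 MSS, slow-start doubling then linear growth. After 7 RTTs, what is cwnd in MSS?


RTT 0: cwnd = 1 MSS (initial)
RTT 1: cwnd = 2 MSS (slow start, doubled)
RTT 2: cwnd = 4 MSS (slow start, doubled)
RTT 3: cwnd = 5 MSS (congestion avoidance, +1)
RTT 4: cwnd = 6 MSS (congestion avoidance, +1)
RTT 5: cwnd = 7 MSS (congestion avoidance, +1)
RTT 6: cwnd = 8 MSS (congestion avoidance, +1)
RTT 7: cwnd = 9 MSS (congestion avoidance, +1)

9


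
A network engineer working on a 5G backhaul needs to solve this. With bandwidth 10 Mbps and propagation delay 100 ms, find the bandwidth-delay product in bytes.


Given: bandwidth = 10 Mbps, delay = 100 ms
BDP in bits = 10 * 10^6 * 100 / 1000
BDP in bits = 1000000
BDP in bytes = 1000000 / 8 = 125000

125000


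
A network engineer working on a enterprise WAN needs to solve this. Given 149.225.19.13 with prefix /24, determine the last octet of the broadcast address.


Given: IP = 149.225.19.13, prefix = /24
Host bits = 32 - 24 = 8
Network last octet = 13 AND mask = 0
Host part size = 2^8 - 1 = 255
Broadcast last octet = 0 OR 255 = 255

255


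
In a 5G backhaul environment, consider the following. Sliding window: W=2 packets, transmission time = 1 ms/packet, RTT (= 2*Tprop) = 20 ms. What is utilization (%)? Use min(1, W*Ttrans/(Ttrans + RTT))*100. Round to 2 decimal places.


Given: W = 2, Ttrans = 1 ms, RTT = 20 ms (= 2 * Tprop, Tprop = 10 ms)
Cycle time = Ttrans + RTT = 1 + 20 = 21 ms (first packet sent until its ACK returns)
W * Ttrans = 2 * 1 = 2 ms of sending per cycle
W * Ttrans / (Ttrans + RTT) = 2 / 21 = 0.095238
U = min(1, 0.095238) = 0.095238
U% = 9.52%

9.52


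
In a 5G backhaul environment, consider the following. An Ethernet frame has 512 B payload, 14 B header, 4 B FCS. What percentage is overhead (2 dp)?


Given: payload = 512 B, header = 14 B, trailer = 4 B
Overhead bytes = header + trailer = 14 + 4 = 18
Total frame = payload + overhead = 512 + 18 = 530
Overhead % = 18 / 530 * 100 = 3.3962% -> 3.40% (2 dp)

3.40


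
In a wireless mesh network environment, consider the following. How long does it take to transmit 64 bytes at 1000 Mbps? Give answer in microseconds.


Given: packet = 64 bytes, bandwidth = 1000 Mbps
Packet in bits = 64 * 8 = 512 bits
Bandwidth = 1000 * 10^6 = 1000000000 bps
Time = 512 / 1000000000 seconds
Time in us = 512 * 10^6 / 1000000000 = 0.512

0.512


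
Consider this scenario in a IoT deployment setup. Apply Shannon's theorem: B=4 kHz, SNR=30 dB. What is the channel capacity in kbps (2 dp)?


Given: B = 4 kHz, SNR = 30 dB
SNR linear = 10^(30/10) = 1000
1 + SNR = 1001
log2(1001) = 9.9672262588
C = 4 * 1000 * 9.9672262588 = 39868.9050 bps
C = 39.868905 kbps -> 39.87 kbps (2 dp)

39.87


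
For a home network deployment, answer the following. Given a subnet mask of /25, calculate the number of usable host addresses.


Given: subnet mask /25
Host bits = 32 - 25 = 7
Total addresses = 2^7 = 128
Usable hosts = 128 - 2 (network + broadcast) = 126

126


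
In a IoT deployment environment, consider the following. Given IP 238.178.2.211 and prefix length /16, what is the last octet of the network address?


Given: IP = 238.178.2.211, prefix = /16
Subnet mask = 255.255.0.0
Last octet of IP: 211
Last octet of mask: 0
Network last octet = 211 AND 0 = 0

0


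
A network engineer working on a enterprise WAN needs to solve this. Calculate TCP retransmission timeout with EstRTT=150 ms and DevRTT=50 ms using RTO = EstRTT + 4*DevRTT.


Given: EstRTT = 150 ms, DevRTT = 50 ms
Timeout = EstRTT + 4 * DevRTT
4 * DevRTT = 4 * 50 = 200
Timeout = 150 + 200 = 350 ms

350


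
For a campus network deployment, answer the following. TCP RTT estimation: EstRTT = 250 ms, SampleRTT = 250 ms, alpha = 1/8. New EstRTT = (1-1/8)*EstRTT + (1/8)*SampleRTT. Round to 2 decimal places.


Given: EstRTT = 250 ms, SampleRTT = 250 ms, alpha = 1/8
New EstRTT = (1 - alpha) * EstRTT + alpha * SampleRTT
(7/8) * 250 = 218.75
(1/8) * 250 = 31.25
New EstRTT = 218.75 + 31.25 = 250 ms -> 250.00 ms (2 dp)

250.00


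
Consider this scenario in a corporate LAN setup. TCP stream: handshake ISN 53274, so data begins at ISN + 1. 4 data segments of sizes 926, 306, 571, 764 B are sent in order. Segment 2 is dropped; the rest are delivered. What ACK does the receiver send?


SYN uses sequence number 53274; first data byte = ISN + 1 = 53275.
Segment 1: SEQ = 53275, len = 926 B, covers [53275, 54200]
Segment 2: SEQ = 54201, len = 306 B, covers [54201, 54506] [LOST]
Segment 3: SEQ = 54507, len = 571 B, covers [54507, 55077]
Segment 4: SEQ = 55078, len = 764 B, covers [55078, 55841]
In-order data received: bytes [53275, 54200] (segments 1..1).
Segment 2 missing -> gap begins at byte 54201; later segments buffered out of order.
Cumulative ACK = next expected in-order byte = 53275 + 926 = 54201

54201


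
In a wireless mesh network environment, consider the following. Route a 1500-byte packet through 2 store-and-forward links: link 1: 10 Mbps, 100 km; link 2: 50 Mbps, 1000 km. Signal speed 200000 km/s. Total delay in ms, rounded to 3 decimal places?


Packet = 1500 bytes = 12000 bits. Store-and-forward: sum (t_trans + t_prop) per link.
Link 1: t_trans = 12000/(10*10^6) s = 1.2000 ms; t_prop = 100/200000 s = 0.5000 ms; subtotal = 1.7000 ms
Link 2: t_trans = 12000/(50*10^6) s = 0.2400 ms; t_prop = 1000/200000 s = 5.0000 ms; subtotal = 5.2400 ms
End-to-end = 1.7000 + 5.2400 = 6.9400 ms -> 6.940 ms (3 dp)

6.940


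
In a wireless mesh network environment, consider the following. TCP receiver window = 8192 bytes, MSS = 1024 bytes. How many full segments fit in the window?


Given: RWND = 8192 bytes, MSS = 1024 bytes
Full segments = floor(RWND / MSS)
Full segments = floor(8192 / 1024)
Full segments = floor(8.0) = 8

8


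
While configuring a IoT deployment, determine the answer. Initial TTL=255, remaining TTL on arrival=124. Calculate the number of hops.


Given: initial TTL = 255, received TTL = 124
Hops = initial TTL - received TTL
Hops = 255 - 124 = 131

131


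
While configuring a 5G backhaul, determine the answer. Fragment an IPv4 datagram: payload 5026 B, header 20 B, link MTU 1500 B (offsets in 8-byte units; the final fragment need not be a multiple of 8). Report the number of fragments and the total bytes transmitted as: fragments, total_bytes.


Max data per non-final fragment = floor((MTU - header)/8)*8 = floor((1500 - 20)/8)*8 = floor(1480/8)*8 = 1480 B
Final fragment needs no 8-byte alignment: it can carry up to MTU - header = 1480 B
Non-final fragments needed = ceil((payload - 1480) / 1480) = ceil(3546/1480) = ceil(2.3959) = 3
Number of fragments = 3 + 1 = 4
Fragment sizes (data): 3 * 1480 B + 586 B (last, 586 <= 1480 OK)
Total bytes sent = payload + n_frags * header = 5026 + 4*20 = 5026 + 80 = 5106 B

4, 5106


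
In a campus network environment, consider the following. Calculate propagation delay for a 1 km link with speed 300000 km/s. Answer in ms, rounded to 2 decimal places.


Given: distance = 1 km, speed = 300000 km/s
Delay = distance / speed = 1 / 300000 seconds
Delay in ms = 1 * 1000 / 300000
Delay = 0.0033 ms
Rounded to 2 dp = 0.00 ms

0.00


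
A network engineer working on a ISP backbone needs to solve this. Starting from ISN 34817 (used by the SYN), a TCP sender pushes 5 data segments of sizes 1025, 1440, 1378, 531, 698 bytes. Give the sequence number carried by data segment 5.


The SYN occupies sequence number ISN = 34817, so the first data byte is ISN + 1 = 34818.
SEQ of data segment i = (ISN + 1) + sum of payload sizes of segments 1..i-1.
Segment 1: SEQ = 34818, payload = 1025 bytes
Segment 2: SEQ = 35843, payload = 1440 bytes
Segment 3: SEQ = 37283, payload = 1378 bytes
Segment 4: SEQ = 38661, payload = 531 bytes
Segment 5: SEQ = 39192, payload = 698 bytes
SEQ of segment 5 = 34818 + 1025 + 1440 + 1378 + 531 = 39192

39192


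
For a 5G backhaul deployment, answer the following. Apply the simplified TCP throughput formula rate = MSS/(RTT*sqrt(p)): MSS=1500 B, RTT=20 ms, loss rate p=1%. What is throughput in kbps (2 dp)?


Given: MSS = 1500 bytes, RTT = 20 ms, loss = 1%
RTT in seconds = 20 / 1000 = 0.02
Loss rate = 1% = 0.01
sqrt(loss) = sqrt(0.01) = 0.1
Throughput (bytes/s) = 1500 / (0.02 * 0.1) = 750000.0000
Throughput (kbps) = 750000.0000 * 8 / 1000 = 6000.000000 -> 6000.00 kbps (2 dp)

6000.00


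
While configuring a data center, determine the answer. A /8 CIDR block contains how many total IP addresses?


Given: CIDR prefix /8
Host bits = 32 - 8 = 24
Total addresses = 2^24 = 16777216

16777216


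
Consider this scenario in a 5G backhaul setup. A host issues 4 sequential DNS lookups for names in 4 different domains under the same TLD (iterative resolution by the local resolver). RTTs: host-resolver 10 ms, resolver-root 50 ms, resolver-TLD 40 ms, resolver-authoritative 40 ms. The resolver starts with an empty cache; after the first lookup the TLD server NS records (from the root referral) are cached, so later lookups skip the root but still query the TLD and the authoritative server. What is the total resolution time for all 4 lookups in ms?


Lookup 1 (cold cache): local + root + TLD + auth = 10 + 50 + 40 + 40 = 140 ms
Lookups 2..4 (TLD NS cached -> skip root; new domain -> still ask TLD and auth): local + TLD + auth = 10 + 40 + 40 = 90 ms each
Remaining 3 lookups: 3 * 90 = 270 ms
Total = 140 + 270 = 410 ms

410


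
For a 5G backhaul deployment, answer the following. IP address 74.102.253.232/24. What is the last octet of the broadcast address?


Given: IP = 74.102.253.232, prefix = /24
Host bits = 32 - 24 = 8
Network last octet = 232 AND mask = 0
Host part size = 2^8 - 1 = 255
Broadcast last octet = 0 OR 255 = 255

255


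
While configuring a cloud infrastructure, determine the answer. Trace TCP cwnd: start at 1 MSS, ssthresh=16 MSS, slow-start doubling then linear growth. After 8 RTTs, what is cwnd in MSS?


RTT 0: cwnd = 1 MSS (initial)
RTT 1: cwnd = 2 MSS (slow start, doubled)
RTT 2: cwnd = 4 MSS (slow start, doubled)
RTT 3: cwnd = 8 MSS (slow start, doubled)
RTT 4: cwnd = 16 MSS (slow start, doubled)
RTT 5: cwnd = 17 MSS (congestion avoidance, +1)
RTT 6: cwnd = 18 MSS (congestion avoidance, +1)
RTT 7: cwnd = 19 MSS (congestion avoidance, +1)
RTT 8: cwnd = 20 MSS (congestion avoidance, +1)

20


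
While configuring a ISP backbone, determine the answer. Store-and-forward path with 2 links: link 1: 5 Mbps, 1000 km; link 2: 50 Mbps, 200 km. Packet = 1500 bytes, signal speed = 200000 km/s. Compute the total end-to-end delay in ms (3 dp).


Packet = 1500 bytes = 12000 bits. Store-and-forward: sum (t_trans + t_prop) per link.
Link 1: t_trans = 12000/(5*10^6) s = 2.4000 ms; t_prop = 1000/200000 s = 5.0000 ms; subtotal = 7.4000 ms
Link 2: t_trans = 12000/(50*10^6) s = 0.2400 ms; t_prop = 200/200000 s = 1.0000 ms; subtotal = 1.2400 ms
End-to-end = 7.4000 + 1.2400 = 8.6400 ms -> 8.640 ms (3 dp)

8.640


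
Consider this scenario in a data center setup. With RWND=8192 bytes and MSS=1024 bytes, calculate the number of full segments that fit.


Given: RWND = 8192 bytes, MSS = 1024 bytes
Full segments = floor(RWND / MSS)
Full segments = floor(8192 / 1024)
Full segments = floor(8.0) = 8

8


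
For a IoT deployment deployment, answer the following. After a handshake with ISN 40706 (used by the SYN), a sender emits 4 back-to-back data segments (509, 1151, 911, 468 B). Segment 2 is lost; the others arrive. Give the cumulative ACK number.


SYN uses sequence number 40706; first data byte = ISN + 1 = 40707.
Segment 1: SEQ = 40707, len = 509 B, covers [40707, 41215]
Segment 2: SEQ = 41216, len = 1151 B, covers [41216, 42366] [LOST]
Segment 3: SEQ = 42367, len = 911 B, covers [42367, 43277]
Segment 4: SEQ = 43278, len = 468 B, covers [43278, 43745]
In-order data received: bytes [40707, 41215] (segments 1..1).
Segment 2 missing -> gap begins at byte 41216; later segments buffered out of order.
Cumulative ACK = next expected in-order byte = 40707 + 509 = 41216

41216


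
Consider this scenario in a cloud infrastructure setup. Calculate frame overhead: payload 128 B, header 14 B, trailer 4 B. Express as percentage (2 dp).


Given: payload = 128 B, header = 14 B, trailer = 4 B
Overhead bytes = header + trailer = 14 + 4 = 18
Total frame = payload + overhead = 128 + 18 = 146
Overhead % = 18 / 146 * 100 = 12.3288% -> 12.33% (2 dp)

12.33


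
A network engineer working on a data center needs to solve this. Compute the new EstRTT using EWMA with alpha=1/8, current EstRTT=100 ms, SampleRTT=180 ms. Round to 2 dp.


Given: EstRTT = 100 ms, SampleRTT = 180 ms, alpha = 1/8
New EstRTT = (1 - alpha) * EstRTT + alpha * SampleRTT
(7/8) * 100 = 87.5
(1/8) * 180 = 22.5
New EstRTT = 87.5 + 22.5 = 110 ms -> 110.00 ms (2 dp)

110.00


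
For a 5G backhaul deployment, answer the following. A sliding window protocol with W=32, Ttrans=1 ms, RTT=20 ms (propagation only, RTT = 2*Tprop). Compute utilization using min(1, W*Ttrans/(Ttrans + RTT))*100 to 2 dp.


Given: W = 32, Ttrans = 1 ms, RTT = 20 ms (= 2 * Tprop, Tprop = 10 ms)
Cycle time = Ttrans + RTT = 1 + 20 = 21 ms (first packet sent until its ACK returns)
W * Ttrans = 32 * 1 = 32 ms of sending per cycle
W * Ttrans / (Ttrans + RTT) = 32 / 21 = 1.523810
U = min(1, 1.523810) = 1.000000
U% = 100.00%

100.00


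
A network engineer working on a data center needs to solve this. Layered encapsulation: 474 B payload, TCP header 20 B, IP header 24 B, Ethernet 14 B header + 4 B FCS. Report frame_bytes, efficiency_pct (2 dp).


TCP segment = 474 + 20 = 494 B
IP packet = 494 + 24 = 518 B
Ethernet frame = 518 + 14 + 4 = 536 B
Efficiency = app / frame = 474 / 536 = 0.884328 = 88.4328% -> 88.43% (2 dp)

536, 88.43


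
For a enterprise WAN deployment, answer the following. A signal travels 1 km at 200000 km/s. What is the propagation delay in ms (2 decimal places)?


Given: distance = 1 km, speed = 200000 km/s
Delay = distance / speed = 1 / 200000 seconds
Delay in ms = 1 * 1000 / 200000
Delay = 0.0050 ms
Rounded to 2 dp = 0.01 ms

0.01


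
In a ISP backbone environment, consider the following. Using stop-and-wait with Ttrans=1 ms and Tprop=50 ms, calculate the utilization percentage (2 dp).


Given: Ttrans = 1 ms, Tprop = 50 ms
RTT = 2 * Tprop = 2 * 50 = 100 ms
U = Ttrans / (Ttrans + RTT)
U = 1 / (1 + 100)
U = 1 / 101 = 0.009901
U% = 0.99%

0.99


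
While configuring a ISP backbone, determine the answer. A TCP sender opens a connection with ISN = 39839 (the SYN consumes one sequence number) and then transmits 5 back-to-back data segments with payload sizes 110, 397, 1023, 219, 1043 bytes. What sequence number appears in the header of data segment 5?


The SYN occupies sequence number ISN = 39839, so the first data byte is ISN + 1 = 39840.
SEQ of data segment i = (ISN + 1) + sum of payload sizes of segments 1..i-1.
Segment 1: SEQ = 39840, payload = 110 bytes
Segment 2: SEQ = 39950, payload = 397 bytes
Segment 3: SEQ = 40347, payload = 1023 bytes
Segment 4: SEQ = 41370, payload = 219 bytes
Segment 5: SEQ = 41589, payload = 1043 bytes
SEQ of segment 5 = 39840 + 110 + 397 + 1023 + 219 = 41589

41589
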